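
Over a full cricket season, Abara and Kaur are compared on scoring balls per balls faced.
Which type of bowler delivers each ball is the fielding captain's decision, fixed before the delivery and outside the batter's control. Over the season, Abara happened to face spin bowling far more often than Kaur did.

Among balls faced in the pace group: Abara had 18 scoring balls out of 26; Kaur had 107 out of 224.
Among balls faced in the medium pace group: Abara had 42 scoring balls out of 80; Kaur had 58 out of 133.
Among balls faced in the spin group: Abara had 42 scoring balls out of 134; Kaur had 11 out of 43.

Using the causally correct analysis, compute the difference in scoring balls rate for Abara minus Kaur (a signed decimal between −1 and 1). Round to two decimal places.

+0.13

Abara is higher inside every bowling type stratum but Kaur is higher in aggregate. Whether to stratify depends on how bowling type relates to the player.
Bowling type is set before the player has any effect — it is not caused by the player — and it independently drives the outcome. That makes it a confounder, so the causal comparison is within bowling type levels.
Adjusting over the population distribution of bowling type: 0.391·(0.692−0.478) + 0.333·(0.525−0.436) + 0.277·(0.313−0.256) = +0.129.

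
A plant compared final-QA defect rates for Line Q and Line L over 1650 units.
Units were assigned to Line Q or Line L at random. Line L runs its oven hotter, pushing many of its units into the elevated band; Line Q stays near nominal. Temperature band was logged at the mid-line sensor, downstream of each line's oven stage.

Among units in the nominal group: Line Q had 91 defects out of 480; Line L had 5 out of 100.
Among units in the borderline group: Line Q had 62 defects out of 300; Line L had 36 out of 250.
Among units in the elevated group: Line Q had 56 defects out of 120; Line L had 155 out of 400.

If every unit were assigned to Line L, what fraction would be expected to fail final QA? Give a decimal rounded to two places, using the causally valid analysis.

In-process temperature band is downstream of the line. One should not condition on a consequence of treatment, so the overall rates are the right comparison.
So P(outcome | do(Line L)) is just the pooled rate for Line L: 196/750 = 0.261.

0.26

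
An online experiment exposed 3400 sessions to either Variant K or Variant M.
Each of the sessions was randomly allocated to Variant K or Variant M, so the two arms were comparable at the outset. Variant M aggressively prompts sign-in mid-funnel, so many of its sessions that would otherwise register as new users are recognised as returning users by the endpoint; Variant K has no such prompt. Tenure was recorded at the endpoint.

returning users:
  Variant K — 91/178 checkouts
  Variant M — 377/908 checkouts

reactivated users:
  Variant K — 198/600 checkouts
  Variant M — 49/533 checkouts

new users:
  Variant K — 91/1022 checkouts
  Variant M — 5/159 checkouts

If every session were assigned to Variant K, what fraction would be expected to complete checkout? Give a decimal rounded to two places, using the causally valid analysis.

0.21

Within every user tenure level Variant K has the higher rate, yet pooled Variant M does — Simpson's reversal.
User tenure is recorded after the variant and is itself shifted by it — it sits on the causal path from variant to outcome. Conditioning on a mediator would strip out part of the effect we want; the pooled comparison gives the total causal effect.
So P(outcome | do(Variant K)) is just the pooled rate for Variant K: 380/1800 = 0.211.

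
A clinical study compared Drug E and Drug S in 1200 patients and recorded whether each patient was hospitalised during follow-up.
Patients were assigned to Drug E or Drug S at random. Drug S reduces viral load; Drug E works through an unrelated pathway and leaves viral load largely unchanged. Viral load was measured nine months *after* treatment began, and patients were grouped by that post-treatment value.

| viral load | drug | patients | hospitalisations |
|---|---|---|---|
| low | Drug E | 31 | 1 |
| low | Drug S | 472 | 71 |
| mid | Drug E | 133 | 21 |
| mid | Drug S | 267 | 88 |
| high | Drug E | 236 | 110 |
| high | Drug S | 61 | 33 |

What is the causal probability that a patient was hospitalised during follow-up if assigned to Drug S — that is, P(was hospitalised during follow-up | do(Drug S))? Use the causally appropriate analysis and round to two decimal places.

0.24

The viral load-specific comparison favours Drug E throughout, but the pooled figures favour Drug S. The question is whether to condition on viral load.
The distribution of viral load is itself part of what the drug does — it is an intermediate outcome. Holding it fixed would remove that part of the effect; the total effect is the pooled difference.
So P(outcome | do(Drug S)) is just the pooled rate for Drug S: 192/800 = 0.240.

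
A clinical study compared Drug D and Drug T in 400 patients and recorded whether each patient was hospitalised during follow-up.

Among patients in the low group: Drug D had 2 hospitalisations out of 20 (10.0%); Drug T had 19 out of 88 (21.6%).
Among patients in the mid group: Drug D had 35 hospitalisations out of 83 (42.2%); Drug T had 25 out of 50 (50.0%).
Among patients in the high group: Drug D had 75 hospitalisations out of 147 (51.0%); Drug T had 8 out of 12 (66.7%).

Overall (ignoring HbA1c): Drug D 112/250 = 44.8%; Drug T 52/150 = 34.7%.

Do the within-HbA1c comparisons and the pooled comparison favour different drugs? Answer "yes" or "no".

yes

Within each HbA1c level (low 10.0% vs 21.6%; mid 42.2% vs 50.0%; high 51.0% vs 66.7%), Drug D has the lower rate every time. Pooled: 44.8% vs 34.7% — Drug T has the lower rate overall. The two comparisons disagree.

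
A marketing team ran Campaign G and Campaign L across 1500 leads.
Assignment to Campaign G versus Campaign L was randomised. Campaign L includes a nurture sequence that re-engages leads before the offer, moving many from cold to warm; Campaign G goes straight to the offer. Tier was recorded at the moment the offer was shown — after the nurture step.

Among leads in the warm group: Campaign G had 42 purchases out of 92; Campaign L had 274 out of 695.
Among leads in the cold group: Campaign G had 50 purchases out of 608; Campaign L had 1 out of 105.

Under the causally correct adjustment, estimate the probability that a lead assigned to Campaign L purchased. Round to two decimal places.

The engagement tier-specific comparison favours Campaign G throughout, but the pooled figures favour Campaign L. The question is whether to condition on engagement tier.
Stratifying would compare campaigns among leads the campaigns themselves sorted into engagement tier groups — a form of selection on an intermediate. The unconditioned pooled rates give the total causal effect.
So P(outcome | do(Campaign L)) is just the pooled rate for Campaign L: 275/800 = 0.344.

0.34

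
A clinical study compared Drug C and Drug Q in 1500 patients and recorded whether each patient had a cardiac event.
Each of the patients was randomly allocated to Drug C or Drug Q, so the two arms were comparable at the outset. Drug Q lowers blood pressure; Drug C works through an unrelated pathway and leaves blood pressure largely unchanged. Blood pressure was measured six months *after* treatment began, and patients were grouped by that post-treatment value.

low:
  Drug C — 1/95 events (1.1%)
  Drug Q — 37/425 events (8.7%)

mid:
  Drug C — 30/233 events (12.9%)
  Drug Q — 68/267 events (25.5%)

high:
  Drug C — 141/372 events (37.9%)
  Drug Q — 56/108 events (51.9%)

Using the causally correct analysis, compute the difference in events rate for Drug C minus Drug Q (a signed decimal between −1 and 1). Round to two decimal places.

Drug C is lower inside every blood pressure stratum but Drug Q is lower in aggregate. Whether to stratify depends on how blood pressure relates to the drug.
Blood pressure is recorded after the drug and is itself shifted by it — it sits on the causal path from drug to outcome. Conditioning on a mediator would strip out part of the effect we want; the pooled comparison gives the total causal effect.
The causal difference is the pooled difference: 0.246 − 0.201 = +0.044.

+0.04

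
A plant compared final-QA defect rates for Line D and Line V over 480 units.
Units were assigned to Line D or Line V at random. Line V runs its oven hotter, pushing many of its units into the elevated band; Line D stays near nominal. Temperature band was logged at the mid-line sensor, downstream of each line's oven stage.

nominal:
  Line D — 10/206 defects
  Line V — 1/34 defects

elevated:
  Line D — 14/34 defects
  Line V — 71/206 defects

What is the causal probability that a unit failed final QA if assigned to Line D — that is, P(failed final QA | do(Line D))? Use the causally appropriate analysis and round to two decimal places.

Within every in-process temperature band level Line V has the lower rate, yet pooled Line D does — Simpson's reversal.
In-process temperature band is downstream of the line. One should not condition on a consequence of treatment, so the overall rates are the right comparison.
So P(outcome | do(Line D)) is just the pooled rate for Line D: 24/240 = 0.100.

0.10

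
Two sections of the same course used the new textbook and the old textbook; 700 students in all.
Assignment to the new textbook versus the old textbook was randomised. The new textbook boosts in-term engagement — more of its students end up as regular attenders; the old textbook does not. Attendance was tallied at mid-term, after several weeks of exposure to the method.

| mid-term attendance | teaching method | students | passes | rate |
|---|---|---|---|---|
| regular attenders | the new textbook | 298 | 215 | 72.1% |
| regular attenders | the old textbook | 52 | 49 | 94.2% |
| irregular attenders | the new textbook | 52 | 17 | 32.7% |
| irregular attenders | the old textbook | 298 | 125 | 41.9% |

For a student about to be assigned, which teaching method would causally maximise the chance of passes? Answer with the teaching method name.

the new textbook

Stratifying would compare teaching methods among students the teaching methods themselves sorted into mid-term attendance groups — a form of selection on an intermediate. The unconditioned pooled rates give the total causal effect.
Pooled: the new textbook 66.3% vs the old textbook 49.7%; the new textbook is higher overall.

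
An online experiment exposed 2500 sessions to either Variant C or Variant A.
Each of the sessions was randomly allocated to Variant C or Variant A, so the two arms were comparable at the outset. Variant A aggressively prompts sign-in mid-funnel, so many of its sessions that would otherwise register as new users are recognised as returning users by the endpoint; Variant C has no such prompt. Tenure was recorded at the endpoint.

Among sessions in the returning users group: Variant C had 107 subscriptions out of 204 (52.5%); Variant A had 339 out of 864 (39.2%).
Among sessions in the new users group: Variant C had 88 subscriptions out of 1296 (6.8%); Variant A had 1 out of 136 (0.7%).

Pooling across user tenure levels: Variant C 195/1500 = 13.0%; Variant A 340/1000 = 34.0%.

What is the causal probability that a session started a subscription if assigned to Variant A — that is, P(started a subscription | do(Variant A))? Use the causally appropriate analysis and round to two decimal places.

User tenure is downstream of the variant. One should not condition on a consequence of treatment, so the overall rates are the right comparison.
So P(outcome | do(Variant A)) is just the pooled rate for Variant A: 340/1000 = 0.340.

0.34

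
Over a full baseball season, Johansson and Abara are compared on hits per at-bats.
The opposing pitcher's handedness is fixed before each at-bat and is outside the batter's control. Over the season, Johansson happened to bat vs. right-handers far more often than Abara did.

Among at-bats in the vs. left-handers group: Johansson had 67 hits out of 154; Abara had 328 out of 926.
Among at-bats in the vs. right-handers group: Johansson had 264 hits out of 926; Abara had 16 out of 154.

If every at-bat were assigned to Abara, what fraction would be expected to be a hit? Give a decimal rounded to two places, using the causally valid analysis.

0.23

Nothing the player does changes pitcher handedness; the imbalance is an allocation artefact. With pitcher handedness also predicting the outcome, the pooled figure is confounded, and the within-stratum comparison is the causal one.
Standardising Abara to the population pitcher handedness mix: 0.500·328/926 + 0.500·16/154 = 0.229.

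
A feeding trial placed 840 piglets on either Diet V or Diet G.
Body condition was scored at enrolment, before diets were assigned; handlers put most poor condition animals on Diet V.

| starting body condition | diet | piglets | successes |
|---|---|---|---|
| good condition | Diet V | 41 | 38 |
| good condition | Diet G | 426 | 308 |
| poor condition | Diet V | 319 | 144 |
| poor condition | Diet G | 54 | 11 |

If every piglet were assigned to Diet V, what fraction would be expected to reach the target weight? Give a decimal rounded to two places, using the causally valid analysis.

0.72

The starting body condition-specific comparison favours Diet V throughout, but the pooled figures favour Diet G. The question is whether to condition on starting body condition.
Starting body condition satisfies the back-door criterion: it is not a descendant of the diet, and it blocks the spurious path from diet to outcome. Adjusting for it (i.e., using the within-starting body condition rates) gives the causal effect.
Standardising Diet V to the population starting body condition mix: 0.556·38/41 + 0.444·144/319 = 0.716.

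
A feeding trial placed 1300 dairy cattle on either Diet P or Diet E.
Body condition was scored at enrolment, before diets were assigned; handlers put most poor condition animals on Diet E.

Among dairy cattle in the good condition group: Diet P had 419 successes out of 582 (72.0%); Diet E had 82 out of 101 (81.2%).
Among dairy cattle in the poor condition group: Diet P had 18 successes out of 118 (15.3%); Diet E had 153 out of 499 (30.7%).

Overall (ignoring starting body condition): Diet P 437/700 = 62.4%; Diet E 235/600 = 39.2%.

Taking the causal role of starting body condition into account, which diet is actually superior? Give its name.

The imbalance in starting body condition arose from how dairy cattle were allocated, not from anything the diet did; and starting body condition independently affects the outcome. The pooled gap is confounded — condition on starting body condition.
Within each level — good condition: 72.0% vs 81.2%; poor condition: 15.3% vs 30.7% — Diet E is higher every time.

Diet E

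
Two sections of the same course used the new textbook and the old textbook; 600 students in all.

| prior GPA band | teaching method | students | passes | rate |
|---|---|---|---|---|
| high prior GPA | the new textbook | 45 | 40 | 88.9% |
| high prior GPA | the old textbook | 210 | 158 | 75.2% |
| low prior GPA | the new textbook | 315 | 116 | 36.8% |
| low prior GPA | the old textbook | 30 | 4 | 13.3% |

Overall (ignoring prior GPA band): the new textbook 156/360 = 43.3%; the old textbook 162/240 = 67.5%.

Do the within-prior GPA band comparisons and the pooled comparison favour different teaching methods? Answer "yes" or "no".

Within each prior GPA band level (high prior GPA 88.9% vs 75.2%; low prior GPA 36.8% vs 13.3%), the new textbook has the higher rate every time. Pooled: 43.3% vs 67.5% — the old textbook has the higher rate overall. The two comparisons disagree.

yes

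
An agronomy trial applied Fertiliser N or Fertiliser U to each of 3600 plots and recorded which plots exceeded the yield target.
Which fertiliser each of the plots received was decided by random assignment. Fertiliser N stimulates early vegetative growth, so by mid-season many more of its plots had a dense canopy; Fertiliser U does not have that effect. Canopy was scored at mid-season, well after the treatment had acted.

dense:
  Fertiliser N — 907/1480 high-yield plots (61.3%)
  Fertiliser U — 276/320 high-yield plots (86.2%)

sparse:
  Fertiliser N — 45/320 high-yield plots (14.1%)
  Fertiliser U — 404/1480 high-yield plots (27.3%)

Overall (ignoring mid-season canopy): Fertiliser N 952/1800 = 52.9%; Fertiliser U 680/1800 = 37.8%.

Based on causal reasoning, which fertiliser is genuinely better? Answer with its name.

The stratified and pooled comparisons disagree (Fertiliser U wins within each mid-season canopy; Fertiliser N wins overall), so the answer turns on the causal role of mid-season canopy.
The distribution of mid-season canopy is itself part of what the fertiliser does — it is an intermediate outcome. Holding it fixed would remove that part of the effect; the total effect is the pooled difference.
Pooled: Fertiliser N 52.9% vs Fertiliser U 37.8%; Fertiliser N is higher overall.

Fertiliser N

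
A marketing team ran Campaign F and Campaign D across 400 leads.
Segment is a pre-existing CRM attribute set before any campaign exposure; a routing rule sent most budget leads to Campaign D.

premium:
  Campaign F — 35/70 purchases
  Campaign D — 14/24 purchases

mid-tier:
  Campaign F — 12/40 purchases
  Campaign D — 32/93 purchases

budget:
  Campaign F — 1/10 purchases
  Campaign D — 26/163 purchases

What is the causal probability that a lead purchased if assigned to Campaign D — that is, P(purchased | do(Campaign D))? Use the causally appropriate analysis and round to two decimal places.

Customer segment differs across campaigns for reasons unrelated to any effect of the campaign itself, and it separately predicts the outcome — a classic confounder. We must compare within customer segment levels.
Standardising Campaign D to the population customer segment mix: 0.235·14/24 + 0.333·32/93 + 0.432·26/163 = 0.320.

0.32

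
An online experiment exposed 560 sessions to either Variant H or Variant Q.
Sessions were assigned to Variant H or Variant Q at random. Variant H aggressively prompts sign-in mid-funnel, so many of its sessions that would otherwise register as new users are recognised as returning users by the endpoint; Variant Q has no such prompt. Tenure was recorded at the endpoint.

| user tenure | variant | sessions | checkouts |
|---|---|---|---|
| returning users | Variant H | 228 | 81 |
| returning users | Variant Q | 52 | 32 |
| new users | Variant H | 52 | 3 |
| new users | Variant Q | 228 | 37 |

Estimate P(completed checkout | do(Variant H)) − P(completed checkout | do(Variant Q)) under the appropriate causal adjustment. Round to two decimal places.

User tenure here is a post-treatment variable shaped by the variant; conditioning on it would introduce bias rather than remove it. The overall comparison is the causal one.
The causal difference is the pooled difference: 0.300 − 0.246 = +0.054.

+0.05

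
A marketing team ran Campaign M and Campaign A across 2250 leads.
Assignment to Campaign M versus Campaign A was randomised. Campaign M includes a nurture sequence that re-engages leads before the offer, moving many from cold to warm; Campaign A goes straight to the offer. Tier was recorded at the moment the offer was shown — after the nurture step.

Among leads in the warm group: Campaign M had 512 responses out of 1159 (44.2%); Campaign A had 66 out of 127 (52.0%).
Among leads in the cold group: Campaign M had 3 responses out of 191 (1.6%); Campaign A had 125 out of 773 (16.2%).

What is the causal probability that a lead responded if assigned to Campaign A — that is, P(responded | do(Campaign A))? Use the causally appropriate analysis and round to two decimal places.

Engagement tier is downstream of the campaign. One should not condition on a consequence of treatment, so the overall rates are the right comparison.
So P(outcome | do(Campaign A)) is just the pooled rate for Campaign A: 191/900 = 0.212.

0.21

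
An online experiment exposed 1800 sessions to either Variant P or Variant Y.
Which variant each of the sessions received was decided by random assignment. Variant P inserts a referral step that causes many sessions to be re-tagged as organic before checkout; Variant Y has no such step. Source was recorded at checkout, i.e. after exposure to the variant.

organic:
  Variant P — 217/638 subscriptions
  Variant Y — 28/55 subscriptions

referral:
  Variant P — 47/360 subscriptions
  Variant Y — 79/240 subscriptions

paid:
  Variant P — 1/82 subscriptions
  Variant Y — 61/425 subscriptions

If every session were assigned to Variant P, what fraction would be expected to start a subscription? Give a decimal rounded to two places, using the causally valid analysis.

Variant Y is higher inside every traffic source stratum but Variant P is higher in aggregate. Whether to stratify depends on how traffic source relates to the variant.
Traffic source is recorded after the variant and is itself shifted by it — it sits on the causal path from variant to outcome. Conditioning on a mediator would strip out part of the effect we want; the pooled comparison gives the total causal effect.
So P(outcome | do(Variant P)) is just the pooled rate for Variant P: 265/1080 = 0.245.

0.25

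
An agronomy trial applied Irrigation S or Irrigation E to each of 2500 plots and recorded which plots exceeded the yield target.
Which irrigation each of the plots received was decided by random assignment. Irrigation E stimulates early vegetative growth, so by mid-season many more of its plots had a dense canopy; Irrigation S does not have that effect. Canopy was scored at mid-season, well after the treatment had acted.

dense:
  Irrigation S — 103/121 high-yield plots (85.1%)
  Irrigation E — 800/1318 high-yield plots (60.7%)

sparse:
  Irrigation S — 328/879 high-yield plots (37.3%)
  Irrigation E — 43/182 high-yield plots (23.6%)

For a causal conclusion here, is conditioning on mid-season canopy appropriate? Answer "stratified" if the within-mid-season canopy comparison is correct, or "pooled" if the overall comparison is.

Irrigation S is higher inside every mid-season canopy stratum but Irrigation E is higher in aggregate. Whether to stratify depends on how mid-season canopy relates to the irrigation.
The distribution of mid-season canopy is itself part of what the irrigation does — it is an intermediate outcome. Holding it fixed would remove that part of the effect; the total effect is the pooled difference.
Pooled: Irrigation S 43.1% vs Irrigation E 56.2%; Irrigation E is higher overall.

pooled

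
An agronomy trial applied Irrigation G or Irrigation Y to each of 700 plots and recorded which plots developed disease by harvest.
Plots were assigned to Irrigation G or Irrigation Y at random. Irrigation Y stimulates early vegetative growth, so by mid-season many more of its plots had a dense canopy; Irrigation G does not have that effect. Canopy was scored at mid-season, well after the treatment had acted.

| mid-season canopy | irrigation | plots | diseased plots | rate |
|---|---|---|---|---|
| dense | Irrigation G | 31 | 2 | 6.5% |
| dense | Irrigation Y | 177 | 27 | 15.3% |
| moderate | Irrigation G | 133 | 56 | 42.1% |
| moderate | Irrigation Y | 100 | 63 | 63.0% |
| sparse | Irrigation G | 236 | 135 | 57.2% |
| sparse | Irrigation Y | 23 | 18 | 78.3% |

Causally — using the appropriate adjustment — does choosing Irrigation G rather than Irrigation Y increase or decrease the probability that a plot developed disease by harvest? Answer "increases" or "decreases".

The distribution of mid-season canopy is itself part of what the irrigation does — it is an intermediate outcome. Holding it fixed would remove that part of the effect; the total effect is the pooled difference.
Pooled: Irrigation G 48.2% vs Irrigation Y 36.0%; Irrigation Y is lower overall.

increases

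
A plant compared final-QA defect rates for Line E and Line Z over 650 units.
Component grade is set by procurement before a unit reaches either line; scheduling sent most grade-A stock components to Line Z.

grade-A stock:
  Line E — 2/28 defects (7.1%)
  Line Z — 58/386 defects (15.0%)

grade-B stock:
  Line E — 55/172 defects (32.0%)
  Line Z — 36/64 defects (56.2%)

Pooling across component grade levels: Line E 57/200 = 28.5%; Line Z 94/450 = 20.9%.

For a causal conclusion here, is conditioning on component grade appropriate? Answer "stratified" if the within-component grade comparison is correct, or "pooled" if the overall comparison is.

stratified

Within every component grade level Line E has the lower rate, yet pooled Line Z does — Simpson's reversal.
Since component grade is a pre-existing factor (not a product of the line) and it affects the outcome on its own, it is a confounder. The stratified rates, not the pooled rate, identify the causal effect.
Within each level — grade-A stock: 7.1% vs 15.0%; grade-B stock: 32.0% vs 56.2% — Line E is lower every time.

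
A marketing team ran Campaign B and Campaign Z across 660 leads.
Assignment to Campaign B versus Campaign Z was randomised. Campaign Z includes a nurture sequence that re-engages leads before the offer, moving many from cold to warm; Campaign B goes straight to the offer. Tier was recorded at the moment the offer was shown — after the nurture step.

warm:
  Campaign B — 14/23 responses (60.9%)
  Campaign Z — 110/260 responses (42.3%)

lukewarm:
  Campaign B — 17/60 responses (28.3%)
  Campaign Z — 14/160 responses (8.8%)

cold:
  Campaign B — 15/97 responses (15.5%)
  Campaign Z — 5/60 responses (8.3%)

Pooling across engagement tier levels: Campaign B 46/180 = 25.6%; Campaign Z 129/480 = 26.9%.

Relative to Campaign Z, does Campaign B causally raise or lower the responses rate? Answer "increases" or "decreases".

Campaign B is higher inside every engagement tier stratum but Campaign Z is higher in aggregate. Whether to stratify depends on how engagement tier relates to the campaign.
Stratifying would compare campaigns among leads the campaigns themselves sorted into engagement tier groups — a form of selection on an intermediate. The unconditioned pooled rates give the total causal effect.
Pooled: Campaign B 25.6% vs Campaign Z 26.9%; Campaign Z is higher overall.

decreases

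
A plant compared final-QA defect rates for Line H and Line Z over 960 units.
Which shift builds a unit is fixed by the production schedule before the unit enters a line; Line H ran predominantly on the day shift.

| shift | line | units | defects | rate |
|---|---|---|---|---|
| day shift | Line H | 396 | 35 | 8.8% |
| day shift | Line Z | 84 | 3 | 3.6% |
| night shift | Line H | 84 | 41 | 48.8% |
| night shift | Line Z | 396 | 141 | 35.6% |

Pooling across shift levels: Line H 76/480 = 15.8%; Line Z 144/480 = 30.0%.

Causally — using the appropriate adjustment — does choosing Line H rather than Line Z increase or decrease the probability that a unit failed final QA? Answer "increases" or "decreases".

increases

Shift is set before the line has any effect — it is not caused by the line — and it independently drives the outcome. That makes it a confounder, so the causal comparison is within shift levels.
Within each level — day shift: 8.8% vs 3.6%; night shift: 48.8% vs 35.6% — Line Z is lower every time.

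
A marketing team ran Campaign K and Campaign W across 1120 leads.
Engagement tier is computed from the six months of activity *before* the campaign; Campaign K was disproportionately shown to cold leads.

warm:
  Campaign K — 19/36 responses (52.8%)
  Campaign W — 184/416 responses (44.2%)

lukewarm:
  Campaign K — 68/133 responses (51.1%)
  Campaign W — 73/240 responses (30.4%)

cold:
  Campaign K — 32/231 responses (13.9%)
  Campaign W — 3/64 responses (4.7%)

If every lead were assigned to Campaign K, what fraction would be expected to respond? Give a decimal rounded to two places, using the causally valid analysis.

Engagement tier satisfies the back-door criterion: it is not a descendant of the campaign, and it blocks the spurious path from campaign to outcome. Adjusting for it (i.e., using the within-engagement tier rates) gives the causal effect.
Standardising Campaign K to the population engagement tier mix: 0.404·19/36 + 0.333·68/133 + 0.263·32/231 = 0.420.

0.42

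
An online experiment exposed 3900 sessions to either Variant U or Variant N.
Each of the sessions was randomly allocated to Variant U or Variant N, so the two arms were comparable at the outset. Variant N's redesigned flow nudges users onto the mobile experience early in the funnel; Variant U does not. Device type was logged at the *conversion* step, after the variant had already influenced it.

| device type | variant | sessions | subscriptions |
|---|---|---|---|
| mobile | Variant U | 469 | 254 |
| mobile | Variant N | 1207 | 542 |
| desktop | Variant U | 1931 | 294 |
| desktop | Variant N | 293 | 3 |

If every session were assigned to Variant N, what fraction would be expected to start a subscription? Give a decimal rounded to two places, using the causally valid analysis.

0.36

Device type lies on the pathway variant → device type → outcome, so adjusting for it blocks the indirect effect. For the total causal effect of variant, use the unadjusted pooled rates.
So P(outcome | do(Variant N)) is just the pooled rate for Variant N: 545/1500 = 0.363.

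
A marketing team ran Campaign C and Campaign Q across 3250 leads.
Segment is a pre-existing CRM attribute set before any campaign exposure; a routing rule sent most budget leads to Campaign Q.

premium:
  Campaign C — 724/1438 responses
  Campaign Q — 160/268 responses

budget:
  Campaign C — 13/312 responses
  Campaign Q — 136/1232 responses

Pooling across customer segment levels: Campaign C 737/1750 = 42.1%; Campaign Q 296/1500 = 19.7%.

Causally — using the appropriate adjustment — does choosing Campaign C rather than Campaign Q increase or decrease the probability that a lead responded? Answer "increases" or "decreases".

The imbalance in customer segment arose from how leads were allocated, not from anything the campaign did; and customer segment independently affects the outcome. The pooled gap is confounded — condition on customer segment.
Within each level — premium: 50.3% vs 59.7%; budget: 4.2% vs 11.0% — Campaign Q is higher every time.

decreases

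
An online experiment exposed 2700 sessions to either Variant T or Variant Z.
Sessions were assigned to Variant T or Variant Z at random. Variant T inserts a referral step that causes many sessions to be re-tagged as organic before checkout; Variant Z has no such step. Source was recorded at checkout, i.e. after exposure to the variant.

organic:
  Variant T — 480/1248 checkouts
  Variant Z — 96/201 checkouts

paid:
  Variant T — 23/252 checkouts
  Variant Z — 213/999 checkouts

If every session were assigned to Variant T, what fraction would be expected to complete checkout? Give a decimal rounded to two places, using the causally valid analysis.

Traffic source is downstream of the variant. One should not condition on a consequence of treatment, so the overall rates are the right comparison.
So P(outcome | do(Variant T)) is just the pooled rate for Variant T: 503/1500 = 0.335.

0.34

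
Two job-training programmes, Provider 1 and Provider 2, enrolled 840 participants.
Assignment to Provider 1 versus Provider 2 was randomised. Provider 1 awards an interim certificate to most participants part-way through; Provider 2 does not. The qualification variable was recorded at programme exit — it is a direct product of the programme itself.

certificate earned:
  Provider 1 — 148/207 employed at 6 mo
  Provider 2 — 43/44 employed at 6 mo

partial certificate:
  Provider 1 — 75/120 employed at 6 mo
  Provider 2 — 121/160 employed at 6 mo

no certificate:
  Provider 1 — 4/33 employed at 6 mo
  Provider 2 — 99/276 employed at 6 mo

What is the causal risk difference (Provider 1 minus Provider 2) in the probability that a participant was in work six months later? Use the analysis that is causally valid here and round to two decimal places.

The qualification attained during the programme-specific comparison favours Provider 2 throughout, but the pooled figures favour Provider 1. The question is whether to condition on qualification attained during the programme.
The distribution of qualification attained during the programme is itself part of what the programme does — it is an intermediate outcome. Holding it fixed would remove that part of the effect; the total effect is the pooled difference.
The causal difference is the pooled difference: 0.631 − 0.548 = +0.083.

+0.08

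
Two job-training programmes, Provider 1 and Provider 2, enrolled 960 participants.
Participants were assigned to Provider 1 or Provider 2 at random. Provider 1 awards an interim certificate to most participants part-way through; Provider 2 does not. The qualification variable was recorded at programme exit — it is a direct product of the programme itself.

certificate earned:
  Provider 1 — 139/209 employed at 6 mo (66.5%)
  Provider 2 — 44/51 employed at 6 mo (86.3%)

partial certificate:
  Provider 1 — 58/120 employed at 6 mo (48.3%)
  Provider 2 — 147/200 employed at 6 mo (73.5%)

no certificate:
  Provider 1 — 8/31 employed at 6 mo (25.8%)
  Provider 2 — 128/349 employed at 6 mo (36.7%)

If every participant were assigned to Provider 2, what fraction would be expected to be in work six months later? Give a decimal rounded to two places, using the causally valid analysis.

0.53

Qualification attained during the programme lies on the pathway programme → qualification attained during the programme → outcome, so adjusting for it blocks the indirect effect. For the total causal effect of programme, use the unadjusted pooled rates.
So P(outcome | do(Provider 2)) is just the pooled rate for Provider 2: 319/600 = 0.532.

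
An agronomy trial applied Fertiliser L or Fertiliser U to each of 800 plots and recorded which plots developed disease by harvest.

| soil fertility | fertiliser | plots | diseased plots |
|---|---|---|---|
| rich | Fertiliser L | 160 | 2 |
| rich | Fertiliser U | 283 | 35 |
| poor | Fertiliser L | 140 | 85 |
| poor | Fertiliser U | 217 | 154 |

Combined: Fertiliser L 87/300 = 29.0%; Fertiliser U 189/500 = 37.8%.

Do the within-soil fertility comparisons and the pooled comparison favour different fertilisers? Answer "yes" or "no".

no

Within each soil fertility level (rich 1.2% vs 12.4%; poor 60.7% vs 71.0%), Fertiliser L has the lower rate every time. Pooled: 29.0% vs 37.8% — Fertiliser L has the lower rate overall. They agree.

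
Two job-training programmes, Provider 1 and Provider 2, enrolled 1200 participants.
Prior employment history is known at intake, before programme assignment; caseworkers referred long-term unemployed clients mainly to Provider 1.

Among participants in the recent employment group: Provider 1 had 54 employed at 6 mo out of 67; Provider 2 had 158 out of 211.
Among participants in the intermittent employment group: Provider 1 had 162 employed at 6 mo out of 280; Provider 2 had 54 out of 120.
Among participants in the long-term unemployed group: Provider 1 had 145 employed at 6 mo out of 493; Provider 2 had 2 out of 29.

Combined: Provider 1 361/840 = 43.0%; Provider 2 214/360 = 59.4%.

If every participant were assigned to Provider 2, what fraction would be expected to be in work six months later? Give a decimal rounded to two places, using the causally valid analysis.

0.35

Here prior employment history is a common cause — it drives both which programme a case falls under and the outcome. The crude comparison mixes populations; the stratum-specific rates are the causally relevant ones.
Standardising Provider 2 to the population prior employment history mix: 0.232·158/211 + 0.333·54/120 + 0.435·2/29 = 0.353.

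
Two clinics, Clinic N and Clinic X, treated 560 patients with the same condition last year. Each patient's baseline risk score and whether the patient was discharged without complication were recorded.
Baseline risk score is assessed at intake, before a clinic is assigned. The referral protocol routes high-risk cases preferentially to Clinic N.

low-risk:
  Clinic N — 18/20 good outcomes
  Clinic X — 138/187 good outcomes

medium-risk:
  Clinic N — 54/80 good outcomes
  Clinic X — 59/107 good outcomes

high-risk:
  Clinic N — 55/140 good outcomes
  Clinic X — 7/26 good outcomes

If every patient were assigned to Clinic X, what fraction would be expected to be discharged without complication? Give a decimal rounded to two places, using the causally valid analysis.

Within every baseline risk score level Clinic N has the higher rate, yet pooled Clinic X does — Simpson's reversal.
Baseline risk score differs across clinics for reasons unrelated to any effect of the clinic itself, and it separately predicts the outcome — a classic confounder. We must compare within baseline risk score levels.
Standardising Clinic X to the population baseline risk score mix: 0.370·138/187 + 0.334·59/107 + 0.296·7/26 = 0.537.

0.54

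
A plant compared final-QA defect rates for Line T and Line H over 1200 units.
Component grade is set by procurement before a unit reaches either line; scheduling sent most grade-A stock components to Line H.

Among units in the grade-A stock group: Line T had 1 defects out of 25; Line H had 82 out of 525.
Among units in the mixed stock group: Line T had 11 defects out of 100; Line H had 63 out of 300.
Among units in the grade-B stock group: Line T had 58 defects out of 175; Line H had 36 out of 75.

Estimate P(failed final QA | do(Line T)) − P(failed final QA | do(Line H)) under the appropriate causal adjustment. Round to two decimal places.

-0.12

The imbalance in component grade arose from how units were allocated, not from anything the line did; and component grade independently affects the outcome. The pooled gap is confounded — condition on component grade.
Adjusting over the population distribution of component grade: 0.458·(0.040−0.156) + 0.333·(0.110−0.210) + 0.208·(0.331−0.480) = -0.118.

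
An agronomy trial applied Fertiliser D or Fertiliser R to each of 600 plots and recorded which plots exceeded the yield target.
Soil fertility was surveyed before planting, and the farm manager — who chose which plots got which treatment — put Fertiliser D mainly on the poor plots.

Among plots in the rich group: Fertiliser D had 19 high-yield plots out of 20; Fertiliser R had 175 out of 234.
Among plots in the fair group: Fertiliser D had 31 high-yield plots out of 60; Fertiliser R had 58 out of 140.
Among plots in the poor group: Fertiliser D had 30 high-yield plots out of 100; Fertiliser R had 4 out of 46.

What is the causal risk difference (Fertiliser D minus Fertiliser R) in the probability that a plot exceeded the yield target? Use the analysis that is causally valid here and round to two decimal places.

+0.17

Soil fertility satisfies the back-door criterion: it is not a descendant of the fertiliser, and it blocks the spurious path from fertiliser to outcome. Adjusting for it (i.e., using the within-soil fertility rates) gives the causal effect.
Adjusting over the population distribution of soil fertility: 0.423·(0.950−0.748) + 0.333·(0.517−0.414) + 0.243·(0.300−0.087) = +0.172.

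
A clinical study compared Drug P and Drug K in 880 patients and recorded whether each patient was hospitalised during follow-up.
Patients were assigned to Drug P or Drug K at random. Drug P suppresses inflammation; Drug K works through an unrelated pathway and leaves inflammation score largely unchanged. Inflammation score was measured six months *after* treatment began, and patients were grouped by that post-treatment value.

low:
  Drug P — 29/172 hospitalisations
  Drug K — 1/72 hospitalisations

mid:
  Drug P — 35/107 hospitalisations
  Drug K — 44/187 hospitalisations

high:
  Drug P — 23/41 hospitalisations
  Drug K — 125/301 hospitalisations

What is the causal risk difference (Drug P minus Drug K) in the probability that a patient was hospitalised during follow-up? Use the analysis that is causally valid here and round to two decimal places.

-0.03

Inflammation score is downstream of the drug. One should not condition on a consequence of treatment, so the overall rates are the right comparison.
The causal difference is the pooled difference: 0.272 − 0.304 = -0.032.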